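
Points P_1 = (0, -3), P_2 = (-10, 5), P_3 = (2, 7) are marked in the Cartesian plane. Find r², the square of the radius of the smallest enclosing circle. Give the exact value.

39442/841

Side lengths²: P_1P_2² = 164, P_1P_3² = 104, P_2P_3² = 148.
Since P_1P_2² = 164 < 148 + 104 = 252, the triangle is acute, so the smallest enclosing circle is the circumcircle.
Circumcentre = (-101/29, 84/29), r² = 39442/841.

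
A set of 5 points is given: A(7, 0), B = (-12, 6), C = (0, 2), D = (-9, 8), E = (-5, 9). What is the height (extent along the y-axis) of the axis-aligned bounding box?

max y = 9, min y = 0, so height = 9.

9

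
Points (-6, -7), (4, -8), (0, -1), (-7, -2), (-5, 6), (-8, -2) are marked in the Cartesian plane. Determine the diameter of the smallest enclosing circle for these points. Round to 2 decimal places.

The minimum enclosing circle of a finite set is fixed by two of the points (as a diameter) or three (as a circumcircle).
The farthest pair is (4, -8)–(-5, 6) with squared distance 277. The circle on this segment as diameter has centre (-0.5, -1) and r² = 277/4 = 69.25.
Check (-6, -7): distance² to centre = 66.25 ≤ 69.25, so it lies inside.
All remaining points lie in this disk, and no smaller disk contains both endpoints, so this is the minimum enclosing circle.
Diameter = 2r = 2√(69.25) ≈ 16.64.

16.64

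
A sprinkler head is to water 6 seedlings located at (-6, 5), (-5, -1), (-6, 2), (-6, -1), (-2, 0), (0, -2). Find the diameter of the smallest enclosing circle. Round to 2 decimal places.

9.22

The minimum enclosing circle of a finite set is fixed by two of the points (as a diameter) or three (as a circumcircle).
The farthest pair is (-6, 5)–(0, -2) with squared distance 85. The circle on this segment as diameter has centre (-3, 1.5) and r² = 85/4 = 21.25.
Check (-5, -1): distance² to centre = 10.25 ≤ 21.25, so it lies inside.
All remaining points lie in this disk, and no smaller disk contains both endpoints, so this is the minimum enclosing circle.
Diameter = 2r = 2√(21.25) ≈ 9.22.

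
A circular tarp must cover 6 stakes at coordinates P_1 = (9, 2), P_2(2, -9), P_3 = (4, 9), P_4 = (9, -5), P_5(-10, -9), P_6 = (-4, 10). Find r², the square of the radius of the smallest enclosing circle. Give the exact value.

The minimum enclosing circle is determined by three boundary points: P_3, P_4, P_5.
Their circumcentre is (-39/22, -21/22) with r² = 32045/242.
The farthest remaining point P_6 is at distance² 30241/242 ≤ 32045/242.

32045/242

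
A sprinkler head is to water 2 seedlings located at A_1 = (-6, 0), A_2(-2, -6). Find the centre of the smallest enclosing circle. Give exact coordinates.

(-4, -3)

The smallest circle enclosing two points has them as diameter endpoints.
Centre = midpoint = (-4, -3); r² = |A_1A_2|²/4 = 52/4 = 13.
Centre = (-4, -3).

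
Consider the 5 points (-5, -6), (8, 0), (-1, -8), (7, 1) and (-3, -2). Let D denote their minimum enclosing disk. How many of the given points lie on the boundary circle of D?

A smallest enclosing disk is always determined by at most three of the input points on its boundary.
The farthest pair is (-5, -6)–(8, 0) with squared distance 205. The circle on this segment as diameter has centre (1.5, -3) and r² = 205/4 = 51.25.
Check (-1, -8): distance² to centre = 31.25 ≤ 51.25, so it lies inside.
All remaining points lie in this disk, and no smaller disk contains both endpoints, so this is the minimum enclosing circle.
The points at distance exactly r from the centre are (-5, -6), (8, 0) — 2 points.

2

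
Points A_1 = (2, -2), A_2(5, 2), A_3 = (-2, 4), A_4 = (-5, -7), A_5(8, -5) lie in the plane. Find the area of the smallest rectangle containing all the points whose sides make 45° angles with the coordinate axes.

180.5

In coordinates u = x + y, v = x − y the rectangle is axis-aligned; the map (x,y)→(u,v) scales areas by 2.
u-values: 0, 7, 2, -12, 3; range = 7 − (-12) = 19.
v-values: 4, 3, -6, 2, 13; range = 13 − (-6) = 19.
Area = (19 × 19) / 2 = 180.5.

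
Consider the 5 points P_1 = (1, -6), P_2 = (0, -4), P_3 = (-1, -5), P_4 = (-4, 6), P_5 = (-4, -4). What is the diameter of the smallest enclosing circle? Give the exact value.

13

The minimum enclosing circle of a finite set is fixed by two of the points (as a diameter) or three (as a circumcircle).
The farthest pair is P_1–P_4 with squared distance 169. The circle on this segment as diameter has centre (-1.5, 0) and r² = 169/4 = 42.25.
Check P_2: distance² to centre = 18.25 ≤ 42.25, so it lies inside.
All remaining points lie in this disk, and no smaller disk contains both endpoints, so this is the minimum enclosing circle.
Diameter = 2r = 2√(42.25) = 13.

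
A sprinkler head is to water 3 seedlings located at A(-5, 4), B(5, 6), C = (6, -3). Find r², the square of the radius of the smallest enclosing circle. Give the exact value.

45305/1058

Side lengths²: AB² = 104, AC² = 170, BC² = 82.
Since AC² = 170 < 104 + 82 = 186, the triangle is acute, so the smallest enclosing circle is the circumcircle.
Circumcentre = (37/46, 45/46), r² = 45305/1058.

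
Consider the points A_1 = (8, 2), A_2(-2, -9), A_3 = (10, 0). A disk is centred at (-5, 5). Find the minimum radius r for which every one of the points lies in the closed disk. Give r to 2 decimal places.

15.81

The required radius is the distance from (-5, 5) to the farthest point.
Squared distances: 178, 205, 250.
Maximum is 250, attained at A_3.
r = √250 ≈ 15.81.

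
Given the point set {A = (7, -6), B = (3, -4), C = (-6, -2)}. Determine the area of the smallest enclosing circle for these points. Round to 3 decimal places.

145.299

Side lengths²: AB² = 20, AC² = 185, BC² = 85.
Since AC² = 185 ≥ 85 + 20 = 105, the angle opposite AC is not acute, so the smallest enclosing circle has AC as diameter.
Centre = midpoint of AC = (0.5, -4), r² = 185/4 = 46.25.
Area = π·r² = π·46.25 ≈ 145.299.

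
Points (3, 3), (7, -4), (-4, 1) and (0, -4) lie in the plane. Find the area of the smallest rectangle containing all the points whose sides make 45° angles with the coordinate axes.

In coordinates u = x + y, v = x − y the rectangle is axis-aligned; the map (x,y)→(u,v) scales areas by 2.
u-values: 6, 3, -3, -4; range = 6 − (-4) = 10.
v-values: 0, 11, -5, 4; range = 11 − (-5) = 16.
Area = (10 × 16) / 2 = 80.

80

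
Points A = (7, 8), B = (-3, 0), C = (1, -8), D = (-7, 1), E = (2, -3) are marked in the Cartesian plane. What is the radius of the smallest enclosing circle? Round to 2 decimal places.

By Welzl's lemma the MEC is supported by two points (diametrically opposite) or three points (on a circumcircle).
The minimum enclosing circle is determined by three boundary points: A, C, D.
Their circumcentre is (24/13, 21/26) with r² = 52925/676.
The farthest remaining point B is at distance² 16317/676 ≤ 52925/676.
r = √(52925/676) ≈ 8.85.

8.85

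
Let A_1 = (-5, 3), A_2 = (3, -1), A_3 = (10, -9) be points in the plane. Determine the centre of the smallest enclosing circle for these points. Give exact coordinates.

Side lengths²: A_1A_2² = 80, A_1A_3² = 369, A_2A_3² = 113.
Since A_1A_3² = 369 ≥ 113 + 80 = 193, the angle opposite A_1A_3 is not acute, so the smallest enclosing circle has A_1A_3 as diameter.
Centre = midpoint of A_1A_3 = (2.5, -3), r² = 369/4 = 92.25.
Centre = (2.5, -3).

(2.5, -3)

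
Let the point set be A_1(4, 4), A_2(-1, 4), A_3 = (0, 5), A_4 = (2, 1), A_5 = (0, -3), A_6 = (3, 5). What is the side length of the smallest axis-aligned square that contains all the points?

The bounding box has width 5 and height 8.
An axis-aligned square enclosing the set must have side ≥ max(width, height).
So the minimum side is max(5, 8) = 8.

8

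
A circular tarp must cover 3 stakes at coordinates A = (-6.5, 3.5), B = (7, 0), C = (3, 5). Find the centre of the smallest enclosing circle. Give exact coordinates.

Side lengths²: AB² = 194.5, AC² = 92.5, BC² = 41.
Since AB² = 194.5 ≥ 92.5 + 41 = 133.5, the angle opposite AB is not acute, so the smallest enclosing circle has AB as diameter.
Centre = midpoint of AB = (0.25, 1.75), r² = 194.5/4 = 48.625.
Centre = (0.25, 1.75).

(0.25, 1.75)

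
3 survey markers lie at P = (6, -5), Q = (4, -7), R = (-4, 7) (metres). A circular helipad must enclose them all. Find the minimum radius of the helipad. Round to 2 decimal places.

8.06

Side lengths²: PQ² = 8, PR² = 244, QR² = 260.
Since QR² = 260 ≥ 244 + 8 = 252, the angle opposite QR is not acute, so the smallest enclosing circle has QR as diameter.
Centre = midpoint of QR = (0, 0), r² = 260/4 = 65.
r = √65 ≈ 8.06.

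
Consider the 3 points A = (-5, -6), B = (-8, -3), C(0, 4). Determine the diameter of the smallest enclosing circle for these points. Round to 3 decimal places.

Side lengths²: AB² = 18, AC² = 125, BC² = 113.
Since AC² = 125 < 113 + 18 = 131, the triangle is acute, so the smallest enclosing circle is the circumcircle.
Circumcentre = (-17/6, -5/6), r² = 565/18.
Diameter = 2r = 2√(565/18) ≈ 11.205.

11.205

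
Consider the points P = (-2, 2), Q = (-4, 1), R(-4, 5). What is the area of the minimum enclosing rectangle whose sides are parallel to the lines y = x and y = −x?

In coordinates u = x + y, v = x − y the rectangle is axis-aligned; the map (x,y)→(u,v) scales areas by 2.
u-values: 0, -3, 1; range = 1 − (-3) = 4.
v-values: -4, -5, -9; range = -4 − (-9) = 5.
Area = (4 × 5) / 2 = 10.

10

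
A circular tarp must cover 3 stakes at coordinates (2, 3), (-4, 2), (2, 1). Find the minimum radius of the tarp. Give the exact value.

37/12

Call the three points A, B, C in the order given.
Side lengths²: AB² = 37, AC² = 4, BC² = 37.
Since BC² = 37 < 37 + 4 = 41, the triangle is acute, so the smallest enclosing circle is the circumcircle.
Circumcentre = (-11/12, 2), r² = 1369/144.
r = √(1369/144) = 37/12.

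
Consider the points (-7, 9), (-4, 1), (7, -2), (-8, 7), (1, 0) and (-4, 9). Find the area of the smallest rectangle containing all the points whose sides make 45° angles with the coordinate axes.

In coordinates u = x + y, v = x − y the rectangle is axis-aligned; the map (x,y)→(u,v) scales areas by 2.
u-values: 2, -3, 5, -1, 1, 5; range = 5 − (-3) = 8.
v-values: -16, -5, 9, -15, 1, -13; range = 9 − (-16) = 25.
Area = (8 × 25) / 2 = 100.

100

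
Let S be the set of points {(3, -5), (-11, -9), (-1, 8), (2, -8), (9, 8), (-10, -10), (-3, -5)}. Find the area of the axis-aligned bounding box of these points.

360

x ranges over [-11, 9], width 20.
y ranges over [-10, 8], height 18.
Area = 20 × 18 = 360.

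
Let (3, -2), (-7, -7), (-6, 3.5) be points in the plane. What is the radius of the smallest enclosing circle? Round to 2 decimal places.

Call the three points A, B, C in the order given.
Side lengths²: AB² = 125, AC² = 111.25, BC² = 111.25.
Since AB² = 125 < 111.25 + 111.25 = 222.5, the triangle is acute, so the smallest enclosing circle is the circumcircle.
Circumcentre = (-3.21875, -2.0625), r² = 38.6767578125.
r = √(38.6767578125) ≈ 6.22.

6.22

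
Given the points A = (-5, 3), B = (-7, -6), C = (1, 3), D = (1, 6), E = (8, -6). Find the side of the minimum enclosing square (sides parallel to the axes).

15

The bounding box has width 15 and height 12.
An axis-aligned square enclosing the set must have side ≥ max(width, height).
So the minimum side is max(15, 12) = 15.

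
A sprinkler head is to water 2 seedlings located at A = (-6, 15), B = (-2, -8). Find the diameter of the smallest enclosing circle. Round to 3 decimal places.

23.345

The smallest circle enclosing two points has them as diameter endpoints.
Centre = midpoint = (-4, 3.5); r² = |AB|²/4 = 545/4 = 136.25.
Diameter = 2r = 2√(136.25) ≈ 23.345.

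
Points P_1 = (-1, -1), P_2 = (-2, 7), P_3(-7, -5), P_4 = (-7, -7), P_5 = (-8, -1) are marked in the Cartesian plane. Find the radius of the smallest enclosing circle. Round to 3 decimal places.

7.433

A smallest enclosing disk is always determined by at most three of the input points on its boundary.
The farthest pair is P_2–P_4 with squared distance 221. The circle on this segment as diameter has centre (-4.5, 0) and r² = 221/4 = 55.25.
Check P_1: distance² to centre = 13.25 ≤ 55.25, so it lies inside.
All remaining points lie in this disk, and no smaller disk contains both endpoints, so this is the minimum enclosing circle.
r = √(55.25) ≈ 7.433.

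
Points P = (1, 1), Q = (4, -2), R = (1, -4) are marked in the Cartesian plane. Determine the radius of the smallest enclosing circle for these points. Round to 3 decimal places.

Side lengths²: PQ² = 18, PR² = 25, QR² = 13.
Since PR² = 25 < 18 + 13 = 31, the triangle is acute, so the smallest enclosing circle is the circumcircle.
Circumcentre = (1.5, -1.5), r² = 6.5.
r = √(6.5) ≈ 2.550.

2.550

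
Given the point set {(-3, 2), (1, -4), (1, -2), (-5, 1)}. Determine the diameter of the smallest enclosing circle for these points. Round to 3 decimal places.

7.810

The farthest pair is (1, -4)–(-5, 1) with squared distance 61. The circle on this segment as diameter has centre (-2, -1.5) and r² = 61/4 = 15.25.
Check (-3, 2): distance² to centre = 13.25 ≤ 15.25, so it lies inside.
All remaining points lie in this disk, and no smaller disk contains both endpoints, so this is the minimum enclosing circle.
Diameter = 2r = 2√(15.25) ≈ 7.810.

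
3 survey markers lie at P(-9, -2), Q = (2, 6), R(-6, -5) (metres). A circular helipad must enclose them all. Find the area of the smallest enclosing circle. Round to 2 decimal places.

148.92

Side lengths²: PQ² = 185, PR² = 18, QR² = 185.
Since QR² = 185 < 185 + 18 = 203, the triangle is acute, so the smallest enclosing circle is the circumcircle.
Circumcentre = (-109/38, 43/38), r² = 34225/722.
Area = π·r² = π·34225/722 ≈ 148.92.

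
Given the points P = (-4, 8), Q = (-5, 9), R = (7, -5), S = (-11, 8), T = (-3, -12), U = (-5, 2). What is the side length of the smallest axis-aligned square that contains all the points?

21

The bounding box has width 18 and height 21.
An axis-aligned square enclosing the set must have side ≥ max(width, height).
So the minimum side is max(18, 21) = 21.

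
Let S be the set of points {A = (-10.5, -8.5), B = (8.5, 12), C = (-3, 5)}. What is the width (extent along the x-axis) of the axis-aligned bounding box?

19

max x = 8.5, min x = -10.5, so width = 19.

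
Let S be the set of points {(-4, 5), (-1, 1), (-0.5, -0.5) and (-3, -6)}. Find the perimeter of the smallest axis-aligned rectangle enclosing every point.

Width = max x − min x = -0.5 − (-4) = 3.5.
Height = max y − min y = 5 − (-6) = 11.
Perimeter = 2(3.5 + 11) = 29.

29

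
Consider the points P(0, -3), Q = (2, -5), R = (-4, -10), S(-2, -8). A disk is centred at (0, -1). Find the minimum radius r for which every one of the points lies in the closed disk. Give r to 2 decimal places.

9.85

The required radius is the distance from (0, -1) to the farthest point.
Squared distances: 4, 20, 97, 53.
Maximum is 97, attained at R.
r = √97 ≈ 9.85.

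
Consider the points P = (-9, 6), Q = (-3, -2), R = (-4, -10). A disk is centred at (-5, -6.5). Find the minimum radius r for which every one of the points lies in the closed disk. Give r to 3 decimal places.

13.124

The required radius is the distance from (-5, -6.5) to the farthest point.
Squared distances: 172.25, 24.25, 13.25.
Maximum is 172.25, attained at P.
r = √(172.25) ≈ 13.124.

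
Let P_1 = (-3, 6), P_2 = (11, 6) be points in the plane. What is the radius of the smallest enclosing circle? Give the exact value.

The smallest circle enclosing two points has them as diameter endpoints.
Centre = midpoint = (4, 6); r² = |P_1P_2|²/4 = 196/4 = 49.
r = √49 = 7.

7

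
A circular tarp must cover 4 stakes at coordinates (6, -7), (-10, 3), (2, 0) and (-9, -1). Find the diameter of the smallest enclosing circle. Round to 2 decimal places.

By Welzl's lemma the MEC is supported by two points (diametrically opposite) or three points (on a circumcircle).
The farthest pair is (6, -7)–(-10, 3) with squared distance 356. The circle on this segment as diameter has centre (-2, -2) and r² = 356/4 = 89.
Check (2, 0): distance² to centre = 20 ≤ 89, so it lies inside.
All remaining points lie in this disk, and no smaller disk contains both endpoints, so this is the minimum enclosing circle.
Diameter = 2r = 2√89 ≈ 18.87.

18.87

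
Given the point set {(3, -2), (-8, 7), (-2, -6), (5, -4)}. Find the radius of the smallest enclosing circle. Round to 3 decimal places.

8.515

The minimum enclosing circle of a finite set is fixed by two of the points (as a diameter) or three (as a circumcircle).
The farthest pair is (-8, 7)–(5, -4) with squared distance 290. The circle on this segment as diameter has centre (-1.5, 1.5) and r² = 290/4 = 72.5.
Check (3, -2): distance² to centre = 32.5 ≤ 72.5, so it lies inside.
All remaining points lie in this disk, and no smaller disk contains both endpoints, so this is the minimum enclosing circle.
r = √(72.5) ≈ 8.515.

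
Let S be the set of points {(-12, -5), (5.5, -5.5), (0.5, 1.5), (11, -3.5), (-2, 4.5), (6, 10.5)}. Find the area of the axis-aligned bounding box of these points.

x ranges over [-12, 11], width 23.
y ranges over [-5.5, 10.5], height 16.
Area = 23 × 16 = 368.

368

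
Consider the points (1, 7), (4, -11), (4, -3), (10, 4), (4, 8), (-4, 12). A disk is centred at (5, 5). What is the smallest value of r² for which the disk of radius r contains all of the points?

257

The required radius is the distance from (5, 5) to the farthest point.
Squared distances: 20, 257, 65, 26, 10, 130.
Maximum is 257, attained at (4, -11).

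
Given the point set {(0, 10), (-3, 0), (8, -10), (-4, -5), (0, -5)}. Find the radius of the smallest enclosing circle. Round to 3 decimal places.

10.770

By Welzl's lemma the MEC is supported by two points (diametrically opposite) or three points (on a circumcircle).
The farthest pair is (0, 10)–(8, -10) with squared distance 464. The circle on this segment as diameter has centre (4, 0) and r² = 464/4 = 116.
Check (-3, 0): distance² to centre = 49 ≤ 116, so it lies inside.
All remaining points lie in this disk, and no smaller disk contains both endpoints, so this is the minimum enclosing circle.
r = √116 ≈ 10.770.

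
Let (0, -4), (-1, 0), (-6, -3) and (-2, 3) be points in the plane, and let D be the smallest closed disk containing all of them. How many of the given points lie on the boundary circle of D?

The minimum enclosing circle is determined by three boundary points: (0, -4), (-6, -3), (-2, 3).
Their circumcentre is (-2.575, -0.95) with r² = 15.933125.
The farthest remaining point (-1, 0) is at distance² 3.383125 ≤ 15.933125.
The points at distance exactly r from the centre are (0, -4), (-6, -3), (-2, 3) — 3 points.

3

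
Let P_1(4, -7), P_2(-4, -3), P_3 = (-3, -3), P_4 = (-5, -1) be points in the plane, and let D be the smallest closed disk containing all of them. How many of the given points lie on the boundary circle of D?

2

The farthest pair is P_1–P_4 with squared distance 117. The circle on this segment as diameter has centre (-0.5, -4) and r² = 117/4 = 29.25.
Check P_2: distance² to centre = 13.25 ≤ 29.25, so it lies inside.
All remaining points lie in this disk, and no smaller disk contains both endpoints, so this is the minimum enclosing circle.
The points at distance exactly r from the centre are P_1, P_4 — 2 points.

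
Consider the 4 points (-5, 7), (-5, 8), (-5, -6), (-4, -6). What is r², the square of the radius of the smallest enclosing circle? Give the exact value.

By Welzl's lemma the MEC is supported by two points (diametrically opposite) or three points (on a circumcircle).
The farthest pair is (-5, 8)–(-4, -6) with squared distance 197. The circle on this segment as diameter has centre (-4.5, 1) and r² = 197/4 = 49.25.
Check (-5, 7): distance² to centre = 36.25 ≤ 49.25, so it lies inside.
All remaining points lie in this disk, and no smaller disk contains both endpoints, so this is the minimum enclosing circle.

49.25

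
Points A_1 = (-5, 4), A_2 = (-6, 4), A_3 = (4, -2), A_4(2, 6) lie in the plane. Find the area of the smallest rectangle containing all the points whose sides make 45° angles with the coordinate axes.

In coordinates u = x + y, v = x − y the rectangle is axis-aligned; the map (x,y)→(u,v) scales areas by 2.
u-values: -1, -2, 2, 8; range = 8 − (-2) = 10.
v-values: -9, -10, 6, -4; range = 6 − (-10) = 16.
Area = (10 × 16) / 2 = 80.

80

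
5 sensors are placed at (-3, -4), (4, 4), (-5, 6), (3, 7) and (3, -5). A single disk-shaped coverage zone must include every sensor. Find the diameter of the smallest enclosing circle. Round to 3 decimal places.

13.707

By Welzl's lemma the MEC is supported by two points (diametrically opposite) or three points (on a circumcircle).
The minimum enclosing circle is determined by three boundary points: (-5, 6), (3, 7), (3, -5).
Their circumcentre is (-0.3125, 1) with r² = 46.97265625.
The farthest remaining point (-3, -4) is at distance² 32.22265625 ≤ 46.97265625.
Diameter = 2r = 2√(46.97265625) ≈ 13.707.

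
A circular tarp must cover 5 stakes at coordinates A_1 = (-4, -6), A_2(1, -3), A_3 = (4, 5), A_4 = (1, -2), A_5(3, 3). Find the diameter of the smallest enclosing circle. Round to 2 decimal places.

The farthest pair is A_1–A_3 with squared distance 185. The circle on this segment as diameter has centre (0, -0.5) and r² = 185/4 = 46.25.
Check A_2: distance² to centre = 7.25 ≤ 46.25, so it lies inside.
All remaining points lie in this disk, and no smaller disk contains both endpoints, so this is the minimum enclosing circle.
Diameter = 2r = 2√(46.25) ≈ 13.60.

13.60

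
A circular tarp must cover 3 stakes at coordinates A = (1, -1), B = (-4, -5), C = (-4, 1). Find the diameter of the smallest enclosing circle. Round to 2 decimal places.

Side lengths²: AB² = 41, AC² = 29, BC² = 36.
Since AB² = 41 < 36 + 29 = 65, the triangle is acute, so the smallest enclosing circle is the circumcircle.
Circumcentre = (-2.3, -2), r² = 11.89.
Diameter = 2r = 2√(11.89) ≈ 6.90.

6.90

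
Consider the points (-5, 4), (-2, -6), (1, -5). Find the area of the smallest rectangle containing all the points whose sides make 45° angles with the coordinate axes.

52.5

In coordinates u = x + y, v = x − y the rectangle is axis-aligned; the map (x,y)→(u,v) scales areas by 2.
u-values: -1, -8, -4; range = -1 − (-8) = 7.
v-values: -9, 4, 6; range = 6 − (-9) = 15.
Area = (7 × 15) / 2 = 52.5.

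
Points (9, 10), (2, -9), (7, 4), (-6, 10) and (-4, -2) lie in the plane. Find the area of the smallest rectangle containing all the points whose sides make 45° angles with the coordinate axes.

In coordinates u = x + y, v = x − y the rectangle is axis-aligned; the map (x,y)→(u,v) scales areas by 2.
u-values: 19, -7, 11, 4, -6; range = 19 − (-7) = 26.
v-values: -1, 11, 3, -16, -2; range = 11 − (-16) = 27.
Area = (26 × 27) / 2 = 351.

351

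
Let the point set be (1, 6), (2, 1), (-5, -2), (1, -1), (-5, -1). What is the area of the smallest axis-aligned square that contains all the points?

64

The bounding box has width 7 and height 8.
An axis-aligned square enclosing the set must have side ≥ max(width, height).
So the minimum side is max(7, 8) = 8.
Area = 8² = 64.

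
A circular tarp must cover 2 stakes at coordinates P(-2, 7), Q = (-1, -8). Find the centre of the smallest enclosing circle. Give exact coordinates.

(-1.5, -0.5)

The smallest circle enclosing two points has them as diameter endpoints.
Centre = midpoint = (-1.5, -0.5); r² = |PQ|²/4 = 226/4 = 56.5.
Centre = (-1.5, -0.5).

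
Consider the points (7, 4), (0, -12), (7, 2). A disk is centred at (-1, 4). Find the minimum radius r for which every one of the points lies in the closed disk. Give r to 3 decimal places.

16.031

The required radius is the distance from (-1, 4) to the farthest point.
Squared distances: 64, 257, 68.
Maximum is 257, attained at (0, -12).
r = √257 ≈ 16.031.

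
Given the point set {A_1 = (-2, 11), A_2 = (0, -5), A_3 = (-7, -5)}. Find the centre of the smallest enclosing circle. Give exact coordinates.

Side lengths²: A_1A_2² = 260, A_1A_3² = 281, A_2A_3² = 49.
Since A_1A_3² = 281 < 260 + 49 = 309, the triangle is acute, so the smallest enclosing circle is the circumcircle.
Circumcentre = (-3.5, 2.6875), r² = 71.34765625.
Centre = (-3.5, 2.6875).

(-3.5, 2.6875)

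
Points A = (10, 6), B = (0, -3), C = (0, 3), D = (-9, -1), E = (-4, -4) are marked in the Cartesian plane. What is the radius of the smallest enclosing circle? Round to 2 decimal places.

10.12

By Welzl's lemma the MEC is supported by two points (diametrically opposite) or three points (on a circumcircle).
The farthest pair is A–D with squared distance 410. The circle on this segment as diameter has centre (0.5, 2.5) and r² = 410/4 = 102.5.
Check B: distance² to centre = 30.5 ≤ 102.5, so it lies inside.
All remaining points lie in this disk, and no smaller disk contains both endpoints, so this is the minimum enclosing circle.
r = √(102.5) ≈ 10.12.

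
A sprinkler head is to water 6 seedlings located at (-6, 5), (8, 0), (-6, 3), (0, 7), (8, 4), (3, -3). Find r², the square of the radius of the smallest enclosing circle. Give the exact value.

A smallest enclosing disk is always determined by at most three of the input points on its boundary.
The farthest pair is (-6, 5)–(8, 0) with squared distance 221. The circle on this segment as diameter has centre (1, 2.5) and r² = 221/4 = 55.25.
Check (-6, 3): distance² to centre = 49.25 ≤ 55.25, so it lies inside.
All remaining points lie in this disk, and no smaller disk contains both endpoints, so this is the minimum enclosing circle.

55.25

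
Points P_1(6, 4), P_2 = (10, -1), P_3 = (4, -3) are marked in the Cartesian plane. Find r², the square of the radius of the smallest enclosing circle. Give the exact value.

Side lengths²: P_1P_2² = 41, P_1P_3² = 53, P_2P_3² = 40.
Since P_1P_3² = 53 < 41 + 40 = 81, the triangle is acute, so the smallest enclosing circle is the circumcircle.
Circumcentre = (239/38, 5/38), r² = 10865/722.

10865/722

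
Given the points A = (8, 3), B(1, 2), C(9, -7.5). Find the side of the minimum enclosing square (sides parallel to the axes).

10.5

The bounding box has width 8 and height 10.5.
An axis-aligned square enclosing the set must have side ≥ max(width, height).
So the minimum side is max(8, 10.5) = 10.5.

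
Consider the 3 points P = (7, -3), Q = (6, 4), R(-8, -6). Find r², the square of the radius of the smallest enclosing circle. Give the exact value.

74

Side lengths²: PQ² = 50, PR² = 234, QR² = 296.
Since QR² = 296 ≥ 234 + 50 = 284, the angle opposite QR is not acute, so the smallest enclosing circle has QR as diameter.
Centre = midpoint of QR = (-1, -1), r² = 296/4 = 74.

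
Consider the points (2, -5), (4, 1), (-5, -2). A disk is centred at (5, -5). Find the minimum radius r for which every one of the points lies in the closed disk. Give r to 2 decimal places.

The required radius is the distance from (5, -5) to the farthest point.
Squared distances: 9, 37, 109.
Maximum is 109, attained at (-5, -2).
r = √109 ≈ 10.44.

10.44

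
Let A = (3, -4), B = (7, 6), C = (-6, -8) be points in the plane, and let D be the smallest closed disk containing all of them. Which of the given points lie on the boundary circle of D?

B, C

Side lengths²: AB² = 116, AC² = 97, BC² = 365.
Since BC² = 365 ≥ 116 + 97 = 213, the angle opposite BC is not acute, so the smallest enclosing circle has BC as diameter.
Centre = midpoint of BC = (0.5, -1), r² = 365/4 = 91.25.
The points at distance exactly r from the centre are B, C — 2 points.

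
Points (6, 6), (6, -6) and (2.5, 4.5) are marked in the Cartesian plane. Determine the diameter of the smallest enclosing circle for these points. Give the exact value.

Call the three points A, B, C in the order given.
Side lengths²: AB² = 144, AC² = 14.5, BC² = 122.5.
Since AB² = 144 ≥ 122.5 + 14.5 = 137, the angle opposite AB is not acute, so the smallest enclosing circle has AB as diameter.
Centre = midpoint of AB = (6, 0), r² = 144/4 = 36.
Diameter = 2r = 2√36 = 12.

12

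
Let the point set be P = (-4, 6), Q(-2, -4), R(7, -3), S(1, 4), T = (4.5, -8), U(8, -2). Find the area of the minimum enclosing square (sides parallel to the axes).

196

The bounding box has width 12 and height 14.
An axis-aligned square enclosing the set must have side ≥ max(width, height).
So the minimum side is max(12, 14) = 14.
Area = 14² = 196.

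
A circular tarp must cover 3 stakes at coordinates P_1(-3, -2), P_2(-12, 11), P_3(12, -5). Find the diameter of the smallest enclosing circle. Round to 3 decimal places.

28.844

Side lengths²: P_1P_2² = 250, P_1P_3² = 234, P_2P_3² = 832.
Since P_2P_3² = 832 ≥ 250 + 234 = 484, the angle opposite P_2P_3 is not acute, so the smallest enclosing circle has P_2P_3 as diameter.
Centre = midpoint of P_2P_3 = (0, 3), r² = 832/4 = 208.
Diameter = 2r = 2√208 ≈ 28.844.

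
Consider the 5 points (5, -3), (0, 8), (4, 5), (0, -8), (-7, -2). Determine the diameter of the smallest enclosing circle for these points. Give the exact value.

By Welzl's lemma the MEC is supported by two points (diametrically opposite) or three points (on a circumcircle).
The farthest pair is (0, 8)–(0, -8) with squared distance 256. The circle on this segment as diameter has centre (0, 0) and r² = 256/4 = 64.
Check (5, -3): distance² to centre = 34 ≤ 64, so it lies inside.
All remaining points lie in this disk, and no smaller disk contains both endpoints, so this is the minimum enclosing circle.
Diameter = 2r = 2√64 = 16.

16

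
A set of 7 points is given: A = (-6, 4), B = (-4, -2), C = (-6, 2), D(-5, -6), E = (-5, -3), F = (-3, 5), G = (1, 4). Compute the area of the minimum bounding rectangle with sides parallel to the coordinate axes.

77

x ranges over [-6, 1], width 7.
y ranges over [-6, 5], height 11.
Area = 7 × 11 = 77.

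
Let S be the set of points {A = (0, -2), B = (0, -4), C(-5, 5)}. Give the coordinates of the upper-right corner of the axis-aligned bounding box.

(0, 5)

x-range [-5, 0], y-range [-4, 5].
The upper-right corner is (0, 5).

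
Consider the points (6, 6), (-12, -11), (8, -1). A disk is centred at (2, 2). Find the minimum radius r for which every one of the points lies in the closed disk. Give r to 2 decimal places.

The required radius is the distance from (2, 2) to the farthest point.
Squared distances: 32, 365, 45.
Maximum is 365, attained at (-12, -11).
r = √365 ≈ 19.10.

19.10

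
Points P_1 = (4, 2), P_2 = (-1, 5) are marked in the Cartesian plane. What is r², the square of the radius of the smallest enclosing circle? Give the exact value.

The smallest circle enclosing two points has them as diameter endpoints.
Centre = midpoint = (1.5, 3.5); r² = |P_1P_2|²/4 = 34/4 = 8.5.

8.5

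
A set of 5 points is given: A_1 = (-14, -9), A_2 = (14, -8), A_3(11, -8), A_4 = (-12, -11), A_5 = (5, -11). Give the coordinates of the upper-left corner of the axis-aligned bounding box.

(-14, -8)

x-range [-14, 14], y-range [-11, -8].
The upper-left corner is (-14, -8).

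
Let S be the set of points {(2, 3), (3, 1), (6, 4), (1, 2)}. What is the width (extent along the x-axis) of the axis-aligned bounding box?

max x = 6, min x = 1, so width = 5.

5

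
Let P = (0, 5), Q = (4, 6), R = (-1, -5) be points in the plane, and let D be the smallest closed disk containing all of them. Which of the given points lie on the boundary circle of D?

Q, R

Side lengths²: PQ² = 17, PR² = 101, QR² = 146.
Since QR² = 146 ≥ 101 + 17 = 118, the angle opposite QR is not acute, so the smallest enclosing circle has QR as diameter.
Centre = midpoint of QR = (1.5, 0.5), r² = 146/4 = 36.5.
The points at distance exactly r from the centre are Q, R — 2 points.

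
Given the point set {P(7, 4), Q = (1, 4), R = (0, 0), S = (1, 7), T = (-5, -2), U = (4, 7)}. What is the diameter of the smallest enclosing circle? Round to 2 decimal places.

13.42

By Welzl's lemma the MEC is supported by two points (diametrically opposite) or three points (on a circumcircle).
The farthest pair is P–T with squared distance 180. The circle on this segment as diameter has centre (1, 1) and r² = 180/4 = 45.
Check Q: distance² to centre = 9 ≤ 45, so it lies inside.
All remaining points lie in this disk, and no smaller disk contains both endpoints, so this is the minimum enclosing circle.
Diameter = 2r = 2√45 ≈ 13.42.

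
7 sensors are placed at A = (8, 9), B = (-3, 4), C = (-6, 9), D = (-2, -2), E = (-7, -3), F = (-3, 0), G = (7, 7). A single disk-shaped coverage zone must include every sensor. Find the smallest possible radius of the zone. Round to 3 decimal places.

9.605

The farthest pair is A–E with squared distance 369. The circle on this segment as diameter has centre (0.5, 3) and r² = 369/4 = 92.25.
Check B: distance² to centre = 13.25 ≤ 92.25, so it lies inside.
All remaining points lie in this disk, and no smaller disk contains both endpoints, so this is the minimum enclosing circle.
r = √(92.25) ≈ 9.605.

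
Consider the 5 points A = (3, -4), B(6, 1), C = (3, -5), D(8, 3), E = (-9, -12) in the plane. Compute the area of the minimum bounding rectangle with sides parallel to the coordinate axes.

255

x ranges over [-9, 8], width 17.
y ranges over [-12, 3], height 15.
Area = 17 × 15 = 255.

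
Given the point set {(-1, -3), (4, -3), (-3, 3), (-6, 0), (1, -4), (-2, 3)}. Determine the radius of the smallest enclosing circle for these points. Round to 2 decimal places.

A smallest enclosing disk is always determined by at most three of the input points on its boundary.
The farthest pair is (4, -3)–(-6, 0) with squared distance 109. The circle on this segment as diameter has centre (-1, -1.5) and r² = 109/4 = 27.25.
Check (-1, -3): distance² to centre = 2.25 ≤ 27.25, so it lies inside.
All remaining points lie in this disk, and no smaller disk contains both endpoints, so this is the minimum enclosing circle.
r = √(27.25) ≈ 5.22.

5.22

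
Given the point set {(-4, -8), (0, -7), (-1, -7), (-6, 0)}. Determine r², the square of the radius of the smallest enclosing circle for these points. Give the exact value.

21.25

The minimum enclosing circle of a finite set is fixed by two of the points (as a diameter) or three (as a circumcircle).
The farthest pair is (0, -7)–(-6, 0) with squared distance 85. The circle on this segment as diameter has centre (-3, -3.5) and r² = 85/4 = 21.25.
Check (-4, -8): distance² to centre = 21.25 ≤ 21.25, so it lies inside.
All remaining points lie in this disk, and no smaller disk contains both endpoints, so this is the minimum enclosing circle.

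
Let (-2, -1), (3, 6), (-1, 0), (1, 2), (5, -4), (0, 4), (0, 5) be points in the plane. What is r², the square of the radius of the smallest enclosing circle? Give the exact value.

By Welzl's lemma the MEC is supported by two points (diametrically opposite) or three points (on a circumcircle).
The minimum enclosing circle is determined by three boundary points: (-2, -1), (3, 6), (5, -4).
Their circumcentre is (2.90625, 0.78125) with r² = 27.244140625.
The farthest remaining point (0, 5) is at distance² 26.244140625 ≤ 27.244140625.

27.244140625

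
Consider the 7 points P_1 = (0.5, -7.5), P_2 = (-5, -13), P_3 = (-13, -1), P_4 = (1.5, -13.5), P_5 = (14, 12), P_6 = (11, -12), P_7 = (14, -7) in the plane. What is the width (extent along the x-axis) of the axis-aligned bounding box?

27

max x = 14, min x = -13, so width = 27.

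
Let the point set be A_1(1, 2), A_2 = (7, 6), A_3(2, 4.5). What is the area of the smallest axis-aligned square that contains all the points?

The bounding box has width 6 and height 4.
An axis-aligned square enclosing the set must have side ≥ max(width, height).
So the minimum side is max(6, 4) = 6.
Area = 6² = 36.

36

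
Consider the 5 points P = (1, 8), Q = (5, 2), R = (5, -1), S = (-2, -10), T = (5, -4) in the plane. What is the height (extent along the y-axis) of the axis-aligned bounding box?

max y = 8, min y = -10, so height = 18.

18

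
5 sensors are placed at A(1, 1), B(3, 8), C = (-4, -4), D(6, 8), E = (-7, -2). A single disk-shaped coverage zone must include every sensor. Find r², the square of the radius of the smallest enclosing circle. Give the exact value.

The minimum enclosing circle of a finite set is fixed by two of the points (as a diameter) or three (as a circumcircle).
The farthest pair is D–E with squared distance 269. The circle on this segment as diameter has centre (-0.5, 3) and r² = 269/4 = 67.25.
Check A: distance² to centre = 6.25 ≤ 67.25, so it lies inside.
All remaining points lie in this disk, and no smaller disk contains both endpoints, so this is the minimum enclosing circle.

67.25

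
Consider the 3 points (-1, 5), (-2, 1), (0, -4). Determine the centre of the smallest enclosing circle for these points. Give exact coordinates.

(-0.5, 0.5)

Call the three points A, B, C in the order given.
Side lengths²: AB² = 17, AC² = 82, BC² = 29.
Since AC² = 82 ≥ 29 + 17 = 46, the angle opposite AC is not acute, so the smallest enclosing circle has AC as diameter.
Centre = midpoint of AC = (-0.5, 0.5), r² = 82/4 = 20.5.
Centre = (-0.5, 0.5).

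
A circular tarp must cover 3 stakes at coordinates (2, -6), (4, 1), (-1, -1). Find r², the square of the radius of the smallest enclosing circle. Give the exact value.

Call the three points A, B, C in the order given.
Side lengths²: AB² = 53, AC² = 34, BC² = 29.
Since AB² = 53 < 34 + 29 = 63, the triangle is acute, so the smallest enclosing circle is the circumcircle.
Circumcentre = (151/62, -145/62), r² = 26129/1922.

26129/1922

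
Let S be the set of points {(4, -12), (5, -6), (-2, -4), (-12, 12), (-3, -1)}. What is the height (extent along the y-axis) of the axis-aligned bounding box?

24

max y = 12, min y = -12, so height = 24.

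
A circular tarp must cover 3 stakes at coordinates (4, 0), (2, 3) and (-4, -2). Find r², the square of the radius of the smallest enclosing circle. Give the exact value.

13481/784

Call the three points A, B, C in the order given.
Side lengths²: AB² = 13, AC² = 68, BC² = 61.
Since AC² = 68 < 61 + 13 = 74, the triangle is acute, so the smallest enclosing circle is the circumcircle.
Circumcentre = (-3/28, -4/7), r² = 13481/784.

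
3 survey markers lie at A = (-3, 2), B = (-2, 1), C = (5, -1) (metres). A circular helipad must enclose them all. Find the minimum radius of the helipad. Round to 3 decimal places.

Side lengths²: AB² = 2, AC² = 73, BC² = 53.
Since AC² = 73 ≥ 53 + 2 = 55, the angle opposite AC is not acute, so the smallest enclosing circle has AC as diameter.
Centre = midpoint of AC = (1, 0.5), r² = 73/4 = 18.25.
r = √(18.25) ≈ 4.272.

4.272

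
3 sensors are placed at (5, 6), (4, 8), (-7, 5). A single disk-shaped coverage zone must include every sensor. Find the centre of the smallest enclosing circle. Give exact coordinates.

Call the three points A, B, C in the order given.
Side lengths²: AB² = 5, AC² = 145, BC² = 130.
Since AC² = 145 ≥ 130 + 5 = 135, the angle opposite AC is not acute, so the smallest enclosing circle has AC as diameter.
Centre = midpoint of AC = (-1, 5.5), r² = 145/4 = 36.25.
Centre = (-1, 5.5).

(-1, 5.5)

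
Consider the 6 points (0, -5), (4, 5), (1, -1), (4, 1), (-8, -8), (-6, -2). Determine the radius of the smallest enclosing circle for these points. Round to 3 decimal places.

A smallest enclosing disk is always determined by at most three of the input points on its boundary.
The farthest pair is (4, 5)–(-8, -8) with squared distance 313. The circle on this segment as diameter has centre (-2, -1.5) and r² = 313/4 = 78.25.
Check (0, -5): distance² to centre = 16.25 ≤ 78.25, so it lies inside.
All remaining points lie in this disk, and no smaller disk contains both endpoints, so this is the minimum enclosing circle.
r = √(78.25) ≈ 8.846.

8.846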